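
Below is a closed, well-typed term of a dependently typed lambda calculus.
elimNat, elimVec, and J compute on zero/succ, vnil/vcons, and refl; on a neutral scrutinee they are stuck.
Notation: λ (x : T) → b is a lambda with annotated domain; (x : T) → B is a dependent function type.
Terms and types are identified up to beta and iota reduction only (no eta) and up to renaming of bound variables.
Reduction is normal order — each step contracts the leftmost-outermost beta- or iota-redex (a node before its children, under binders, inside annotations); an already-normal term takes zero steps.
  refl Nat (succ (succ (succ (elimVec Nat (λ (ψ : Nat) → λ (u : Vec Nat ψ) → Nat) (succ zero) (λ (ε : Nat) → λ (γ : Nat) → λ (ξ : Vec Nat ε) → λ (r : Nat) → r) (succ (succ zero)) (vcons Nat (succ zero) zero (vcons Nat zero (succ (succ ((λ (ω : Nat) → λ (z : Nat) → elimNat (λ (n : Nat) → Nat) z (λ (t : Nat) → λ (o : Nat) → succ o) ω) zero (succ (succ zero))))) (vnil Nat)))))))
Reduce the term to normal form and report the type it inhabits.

reduced normal form:
  refl Nat (succ (succ (succ (succ zero))))
the term's type:
  Eq Nat (succ (succ (succ (succ zero)))) (succ (succ (succ (succ zero))))
observation: 11 normal-order steps separate the term from its normal form.


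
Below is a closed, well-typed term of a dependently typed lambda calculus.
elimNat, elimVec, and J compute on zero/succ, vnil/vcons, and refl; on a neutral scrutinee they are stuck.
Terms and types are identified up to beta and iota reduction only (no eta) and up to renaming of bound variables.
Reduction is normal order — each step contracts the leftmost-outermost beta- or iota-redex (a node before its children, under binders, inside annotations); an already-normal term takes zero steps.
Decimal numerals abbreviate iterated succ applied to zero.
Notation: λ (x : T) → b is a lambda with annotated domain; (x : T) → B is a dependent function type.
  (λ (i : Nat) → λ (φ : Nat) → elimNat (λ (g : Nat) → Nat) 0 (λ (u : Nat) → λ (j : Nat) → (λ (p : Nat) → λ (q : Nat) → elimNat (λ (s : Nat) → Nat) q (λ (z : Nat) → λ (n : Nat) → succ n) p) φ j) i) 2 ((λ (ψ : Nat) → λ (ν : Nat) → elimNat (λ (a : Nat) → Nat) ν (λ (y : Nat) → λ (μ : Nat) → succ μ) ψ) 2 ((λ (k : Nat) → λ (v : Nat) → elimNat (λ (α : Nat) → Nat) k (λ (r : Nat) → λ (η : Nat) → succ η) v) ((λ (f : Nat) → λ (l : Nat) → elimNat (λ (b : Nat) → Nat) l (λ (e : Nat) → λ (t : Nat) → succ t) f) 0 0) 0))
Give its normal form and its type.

normal form:
  4
the term's type:
  Nat
observation: reduction starts at a beta-redex, and 57 normal-order steps reach the normal form.


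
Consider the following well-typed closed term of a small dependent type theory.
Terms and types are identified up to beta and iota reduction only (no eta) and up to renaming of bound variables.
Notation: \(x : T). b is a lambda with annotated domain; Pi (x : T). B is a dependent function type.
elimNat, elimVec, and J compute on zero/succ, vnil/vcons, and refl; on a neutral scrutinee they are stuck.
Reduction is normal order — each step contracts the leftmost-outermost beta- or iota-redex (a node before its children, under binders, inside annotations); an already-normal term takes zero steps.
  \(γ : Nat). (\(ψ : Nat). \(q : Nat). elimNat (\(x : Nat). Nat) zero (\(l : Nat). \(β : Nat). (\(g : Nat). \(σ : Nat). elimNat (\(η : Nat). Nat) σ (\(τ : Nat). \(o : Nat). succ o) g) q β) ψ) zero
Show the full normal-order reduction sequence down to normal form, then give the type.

normal-order reduction:
  \(γ : Nat). (\(ψ : Nat). \(q : Nat). elimNat (\(x : Nat). Nat) zero (\(l : Nat). \(β : Nat). (\(g : Nat). \(σ : Nat). elimNat (\(η : Nat). Nat) σ (\(τ : Nat). \(o : Nat). succ o) g) q β) ψ) zero
  ~> \(γ : Nat). \(ψ : Nat). elimNat (\(q : Nat). Nat) zero (\(x : Nat). \(l : Nat). (\(β : Nat). \(g : Nat). elimNat (\(σ : Nat). Nat) g (\(η : Nat). \(τ : Nat). succ τ) β) ψ l) zero
  ~> \(γ : Nat). \(ψ : Nat). zero
the term's type:
  Pi (γ : Nat). Pi (ψ : Nat). Nat


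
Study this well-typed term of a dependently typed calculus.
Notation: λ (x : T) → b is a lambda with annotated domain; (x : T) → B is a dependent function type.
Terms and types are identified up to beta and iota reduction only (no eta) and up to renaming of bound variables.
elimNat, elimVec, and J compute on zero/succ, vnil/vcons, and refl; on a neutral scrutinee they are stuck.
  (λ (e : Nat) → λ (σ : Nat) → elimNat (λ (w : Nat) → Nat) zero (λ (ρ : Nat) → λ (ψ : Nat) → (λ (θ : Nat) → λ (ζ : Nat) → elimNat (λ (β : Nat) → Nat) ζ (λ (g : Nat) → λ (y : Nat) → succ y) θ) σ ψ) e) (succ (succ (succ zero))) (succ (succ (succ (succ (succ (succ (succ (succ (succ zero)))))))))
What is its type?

the term's type:
  Nat


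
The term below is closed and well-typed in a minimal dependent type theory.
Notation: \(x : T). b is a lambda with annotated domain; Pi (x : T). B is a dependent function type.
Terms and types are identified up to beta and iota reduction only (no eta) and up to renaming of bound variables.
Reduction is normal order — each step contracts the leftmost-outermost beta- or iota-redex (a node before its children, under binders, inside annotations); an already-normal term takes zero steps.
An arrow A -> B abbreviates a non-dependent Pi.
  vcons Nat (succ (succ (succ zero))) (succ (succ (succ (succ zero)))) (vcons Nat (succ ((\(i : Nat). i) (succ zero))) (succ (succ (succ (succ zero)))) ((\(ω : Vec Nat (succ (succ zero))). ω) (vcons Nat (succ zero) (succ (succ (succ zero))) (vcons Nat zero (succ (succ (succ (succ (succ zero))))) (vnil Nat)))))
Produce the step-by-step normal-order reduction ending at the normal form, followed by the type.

reduction (normal order):
  vcons Nat (succ (succ (succ zero))) (succ (succ (succ (succ zero)))) (vcons Nat (succ ((\(i : Nat). i) (succ zero))) (succ (succ (succ (succ zero)))) ((\(ω : Vec Nat (succ (succ zero))). ω) (vcons Nat (succ zero) (succ (succ (succ zero))) (vcons Nat zero (succ (succ (succ (succ (succ zero))))) (vnil Nat)))))
  ~> vcons Nat (succ (succ (succ zero))) (succ (succ (succ (succ zero)))) (vcons Nat (succ (succ zero)) (succ (succ (succ (succ zero)))) ((\(i : Vec Nat (succ (succ zero))). i) (vcons Nat (succ zero) (succ (succ (succ zero))) (vcons Nat zero (succ (succ (succ (succ (succ zero))))) (vnil Nat)))))
  ~> vcons Nat (succ (succ (succ zero))) (succ (succ (succ (succ zero)))) (vcons Nat (succ (succ zero)) (succ (succ (succ (succ zero)))) (vcons Nat (succ zero) (succ (succ (succ zero))) (vcons Nat zero (succ (succ (succ (succ (succ zero))))) (vnil Nat))))
the term's type:
  Vec Nat (succ (succ (succ (succ zero))))


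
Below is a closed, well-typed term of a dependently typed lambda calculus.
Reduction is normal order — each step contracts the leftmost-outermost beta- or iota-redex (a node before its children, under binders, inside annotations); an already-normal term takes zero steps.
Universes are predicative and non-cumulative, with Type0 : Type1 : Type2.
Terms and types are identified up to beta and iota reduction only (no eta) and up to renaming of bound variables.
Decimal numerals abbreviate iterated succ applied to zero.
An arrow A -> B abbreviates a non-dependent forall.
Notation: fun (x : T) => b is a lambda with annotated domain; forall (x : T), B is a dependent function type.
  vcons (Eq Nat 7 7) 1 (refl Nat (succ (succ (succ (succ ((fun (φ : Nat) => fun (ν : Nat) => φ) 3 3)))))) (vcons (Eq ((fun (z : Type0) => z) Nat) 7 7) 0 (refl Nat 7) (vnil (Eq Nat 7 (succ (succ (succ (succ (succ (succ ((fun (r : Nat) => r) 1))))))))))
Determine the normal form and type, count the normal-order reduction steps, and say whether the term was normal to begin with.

normal form:
  vcons (Eq Nat 7 7) 1 (refl Nat 7) (vcons (Eq Nat 7 7) 0 (refl Nat 7) (vnil (Eq Nat 7 7)))
the term's type:
  Vec (Eq Nat 7 7) 2
normal-order step count: 4
started in normal form: no
first redex: a beta-redex


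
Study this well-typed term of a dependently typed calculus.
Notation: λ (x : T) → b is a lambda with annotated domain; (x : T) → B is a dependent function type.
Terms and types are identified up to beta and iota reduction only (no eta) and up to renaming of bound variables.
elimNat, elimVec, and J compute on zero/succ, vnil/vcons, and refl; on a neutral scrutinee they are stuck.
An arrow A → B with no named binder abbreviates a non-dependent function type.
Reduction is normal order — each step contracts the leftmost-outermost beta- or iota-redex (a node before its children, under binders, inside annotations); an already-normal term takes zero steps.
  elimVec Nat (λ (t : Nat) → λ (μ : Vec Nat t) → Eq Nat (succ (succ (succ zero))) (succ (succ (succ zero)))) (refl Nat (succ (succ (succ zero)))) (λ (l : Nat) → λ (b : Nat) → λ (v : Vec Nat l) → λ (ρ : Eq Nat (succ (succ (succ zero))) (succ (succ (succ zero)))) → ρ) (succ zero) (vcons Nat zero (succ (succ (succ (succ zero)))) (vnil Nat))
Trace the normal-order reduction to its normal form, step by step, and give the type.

normal-order reduction sequence:
  elimVec Nat (λ (t : Nat) → λ (μ : Vec Nat t) → Eq Nat (succ (succ (succ zero))) (succ (succ (succ zero)))) (refl Nat (succ (succ (succ zero)))) (λ (l : Nat) → λ (b : Nat) → λ (v : Vec Nat l) → λ (ρ : Eq Nat (succ (succ (succ zero))) (succ (succ (succ zero)))) → ρ) (succ zero) (vcons Nat zero (succ (succ (succ (succ zero)))) (vnil Nat))
  ~> (λ (t : Nat) → λ (μ : Nat) → λ (l : Vec Nat t) → λ (b : Eq Nat (succ (succ (succ zero))) (succ (succ (succ zero)))) → b) zero (succ (succ (succ (succ zero)))) (vnil Nat) (elimVec Nat (λ (v : Nat) → λ (ρ : Vec Nat v) → Eq Nat (succ (succ (succ zero))) (succ (succ (succ zero)))) (refl Nat (succ (succ (succ zero)))) (λ (g : Nat) → λ (w : Nat) → λ (u : Vec Nat g) → λ (η : Eq Nat (succ (succ (succ zero))) (succ (succ (succ zero)))) → η) zero (vnil Nat))
  ~> (λ (t : Nat) → λ (μ : Vec Nat zero) → λ (l : Eq Nat (succ (succ (succ zero))) (succ (succ (succ zero)))) → l) (succ (succ (succ (succ zero)))) (vnil Nat) (elimVec Nat (λ (b : Nat) → λ (v : Vec Nat b) → Eq Nat (succ (succ (succ zero))) (succ (succ (succ zero)))) (refl Nat (succ (succ (succ zero)))) (λ (ρ : Nat) → λ (g : Nat) → λ (w : Vec Nat ρ) → λ (u : Eq Nat (succ (succ (succ zero))) (succ (succ (succ zero)))) → u) zero (vnil Nat))
  ~> (λ (t : Vec Nat zero) → λ (μ : Eq Nat (succ (succ (succ zero))) (succ (succ (succ zero)))) → μ) (vnil Nat) (elimVec Nat (λ (l : Nat) → λ (b : Vec Nat l) → Eq Nat (succ (succ (succ zero))) (succ (succ (succ zero)))) (refl Nat (succ (succ (succ zero)))) (λ (v : Nat) → λ (ρ : Nat) → λ (g : Vec Nat v) → λ (w : Eq Nat (succ (succ (succ zero))) (succ (succ (succ zero)))) → w) zero (vnil Nat))
  ~> (λ (t : Eq Nat (succ (succ (succ zero))) (succ (succ (succ zero)))) → t) (elimVec Nat (λ (μ : Nat) → λ (l : Vec Nat μ) → Eq Nat (succ (succ (succ zero))) (succ (succ (succ zero)))) (refl Nat (succ (succ (succ zero)))) (λ (b : Nat) → λ (v : Nat) → λ (ρ : Vec Nat b) → λ (g : Eq Nat (succ (succ (succ zero))) (succ (succ (succ zero)))) → g) zero (vnil Nat))
  ~> elimVec Nat (λ (t : Nat) → λ (μ : Vec Nat t) → Eq Nat (succ (succ (succ zero))) (succ (succ (succ zero)))) (refl Nat (succ (succ (succ zero)))) (λ (l : Nat) → λ (b : Nat) → λ (v : Vec Nat l) → λ (ρ : Eq Nat (succ (succ (succ zero))) (succ (succ (succ zero)))) → ρ) zero (vnil Nat)
  ~> refl Nat (succ (succ (succ zero)))
inferred type:
  Eq Nat (succ (succ (succ zero))) (succ (succ (succ zero)))


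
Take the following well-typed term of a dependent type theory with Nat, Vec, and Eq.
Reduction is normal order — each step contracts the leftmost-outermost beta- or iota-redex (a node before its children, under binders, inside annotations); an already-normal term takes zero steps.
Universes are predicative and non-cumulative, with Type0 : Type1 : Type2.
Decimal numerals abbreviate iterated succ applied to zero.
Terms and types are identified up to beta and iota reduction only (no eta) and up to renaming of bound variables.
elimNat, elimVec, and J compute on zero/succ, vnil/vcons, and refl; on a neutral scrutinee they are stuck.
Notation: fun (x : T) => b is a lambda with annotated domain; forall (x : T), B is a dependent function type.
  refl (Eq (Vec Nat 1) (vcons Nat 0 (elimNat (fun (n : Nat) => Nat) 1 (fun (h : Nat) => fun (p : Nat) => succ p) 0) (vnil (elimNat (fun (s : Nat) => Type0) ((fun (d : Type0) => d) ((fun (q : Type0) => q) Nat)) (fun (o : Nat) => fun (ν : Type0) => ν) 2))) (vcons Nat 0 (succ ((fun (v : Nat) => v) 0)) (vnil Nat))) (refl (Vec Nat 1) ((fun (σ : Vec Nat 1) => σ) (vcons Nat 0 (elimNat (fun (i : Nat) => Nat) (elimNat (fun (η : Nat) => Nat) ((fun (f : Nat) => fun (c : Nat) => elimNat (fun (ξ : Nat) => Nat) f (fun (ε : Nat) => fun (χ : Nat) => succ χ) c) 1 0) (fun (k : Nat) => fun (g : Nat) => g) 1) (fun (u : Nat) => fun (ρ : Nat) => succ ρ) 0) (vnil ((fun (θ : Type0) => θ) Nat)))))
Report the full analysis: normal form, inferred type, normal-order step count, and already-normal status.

reduced normal form:
  refl (Eq (Vec Nat 1) (vcons Nat 0 1 (vnil Nat)) (vcons Nat 0 1 (vnil Nat))) (refl (Vec Nat 1) (vcons Nat 0 1 (vnil Nat)))
the term's type:
  Eq (Eq (Vec Nat 1) (vcons Nat 0 1 (vnil Nat)) (vcons Nat 0 1 (vnil Nat))) (refl (Vec Nat 1) (vcons Nat 0 1 (vnil Nat))) (refl (Vec Nat 1) (vcons Nat 0 1 (vnil Nat)))
reduction steps (normal order): 21
already normal: no
first contracted redex: an elimNat iota-redex


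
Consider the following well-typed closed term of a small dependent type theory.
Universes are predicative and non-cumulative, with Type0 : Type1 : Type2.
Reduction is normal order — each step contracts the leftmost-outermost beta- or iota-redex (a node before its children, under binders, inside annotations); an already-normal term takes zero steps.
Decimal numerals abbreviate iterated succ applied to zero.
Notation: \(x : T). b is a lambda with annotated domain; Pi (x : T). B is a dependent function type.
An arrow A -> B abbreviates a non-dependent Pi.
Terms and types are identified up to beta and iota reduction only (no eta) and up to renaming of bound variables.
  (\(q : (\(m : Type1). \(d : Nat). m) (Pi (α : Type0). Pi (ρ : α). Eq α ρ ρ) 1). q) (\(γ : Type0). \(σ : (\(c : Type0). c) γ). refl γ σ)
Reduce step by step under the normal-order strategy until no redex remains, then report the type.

normal-order reduction sequence:
  (\(q : (\(m : Type1). \(d : Nat). m) (Pi (α : Type0). Pi (ρ : α). Eq α ρ ρ) 1). q) (\(γ : Type0). \(σ : (\(c : Type0). c) γ). refl γ σ)
  ~> \(q : Type0). \(m : (\(d : Type0). d) q). refl q m
  ~> \(q : Type0). \(m : q). refl q m
inferred type:
  Pi (q : Type0). Pi (m : q). Eq q m m


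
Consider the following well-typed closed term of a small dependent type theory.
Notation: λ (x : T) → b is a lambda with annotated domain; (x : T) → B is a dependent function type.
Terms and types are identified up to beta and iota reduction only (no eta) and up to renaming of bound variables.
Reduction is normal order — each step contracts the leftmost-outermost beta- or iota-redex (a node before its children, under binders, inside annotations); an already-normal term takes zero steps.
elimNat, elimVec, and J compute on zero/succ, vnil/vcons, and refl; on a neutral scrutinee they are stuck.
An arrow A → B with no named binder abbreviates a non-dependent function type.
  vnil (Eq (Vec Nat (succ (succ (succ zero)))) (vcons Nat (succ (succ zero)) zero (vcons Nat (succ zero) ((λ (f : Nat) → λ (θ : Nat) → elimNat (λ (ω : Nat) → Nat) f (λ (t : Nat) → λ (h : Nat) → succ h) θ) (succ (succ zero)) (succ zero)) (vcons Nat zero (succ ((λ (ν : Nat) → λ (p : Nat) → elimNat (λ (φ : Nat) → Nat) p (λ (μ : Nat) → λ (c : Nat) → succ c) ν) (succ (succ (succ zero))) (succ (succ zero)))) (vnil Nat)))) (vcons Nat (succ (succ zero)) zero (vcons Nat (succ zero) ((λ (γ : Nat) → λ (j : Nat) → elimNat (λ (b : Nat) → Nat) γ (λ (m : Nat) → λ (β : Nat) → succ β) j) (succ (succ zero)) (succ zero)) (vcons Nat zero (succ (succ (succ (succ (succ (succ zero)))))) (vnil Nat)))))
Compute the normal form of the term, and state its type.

resulting normal form:
  vnil (Eq (Vec Nat (succ (succ (succ zero)))) (vcons Nat (succ (succ zero)) zero (vcons Nat (succ zero) (succ (succ (succ zero))) (vcons Nat zero (succ (succ (succ (succ (succ (succ zero)))))) (vnil Nat)))) (vcons Nat (succ (succ zero)) zero (vcons Nat (succ zero) (succ (succ (succ zero))) (vcons Nat zero (succ (succ (succ (succ (succ (succ zero)))))) (vnil Nat)))))
the term's type:
  Vec (Eq (Vec Nat (succ (succ (succ zero)))) (vcons Nat (succ (succ zero)) zero (vcons Nat (succ zero) (succ (succ (succ zero))) (vcons Nat zero (succ (succ (succ (succ (succ (succ zero)))))) (vnil Nat)))) (vcons Nat (succ (succ zero)) zero (vcons Nat (succ zero) (succ (succ (succ zero))) (vcons Nat zero (succ (succ (succ (succ (succ (succ zero)))))) (vnil Nat))))) zero
observation: reduction starts at a beta-redex, and 24 normal-order steps reach the normal form.


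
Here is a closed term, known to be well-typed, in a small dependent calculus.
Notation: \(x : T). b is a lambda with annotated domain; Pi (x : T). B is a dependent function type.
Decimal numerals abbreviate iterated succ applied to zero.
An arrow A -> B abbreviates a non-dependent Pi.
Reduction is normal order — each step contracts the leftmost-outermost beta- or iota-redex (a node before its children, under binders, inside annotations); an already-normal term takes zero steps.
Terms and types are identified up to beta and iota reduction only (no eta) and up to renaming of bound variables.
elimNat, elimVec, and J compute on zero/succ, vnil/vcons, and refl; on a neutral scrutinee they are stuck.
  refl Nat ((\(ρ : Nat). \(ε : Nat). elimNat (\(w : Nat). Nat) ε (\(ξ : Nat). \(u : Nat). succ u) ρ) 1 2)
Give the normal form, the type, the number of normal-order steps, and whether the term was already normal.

resulting normal form:
  refl Nat 3
inferred type:
  Eq Nat 3 3
normal-order step count: 6
term was already normal: no
first contracted redex: a beta-redex


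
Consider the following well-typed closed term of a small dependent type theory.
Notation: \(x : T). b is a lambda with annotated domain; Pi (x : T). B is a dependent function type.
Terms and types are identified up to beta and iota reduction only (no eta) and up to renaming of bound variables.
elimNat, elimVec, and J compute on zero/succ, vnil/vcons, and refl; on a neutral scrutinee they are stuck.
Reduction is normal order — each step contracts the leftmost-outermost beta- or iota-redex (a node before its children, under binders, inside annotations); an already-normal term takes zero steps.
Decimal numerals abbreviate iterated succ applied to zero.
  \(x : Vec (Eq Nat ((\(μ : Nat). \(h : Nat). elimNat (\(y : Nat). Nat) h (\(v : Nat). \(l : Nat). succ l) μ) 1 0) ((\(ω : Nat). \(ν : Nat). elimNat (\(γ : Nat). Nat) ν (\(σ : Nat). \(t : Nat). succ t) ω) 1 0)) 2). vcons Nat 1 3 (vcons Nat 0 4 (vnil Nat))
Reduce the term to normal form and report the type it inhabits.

resulting normal form:
  \(x : Vec (Eq Nat 1 1) 2). vcons Nat 1 3 (vcons Nat 0 4 (vnil Nat))
inferred type:
  Pi (x : Vec (Eq Nat 1 1) 2). Vec Nat 2
observation: 12 normal-order steps normalize the term, beginning with a beta-redex.


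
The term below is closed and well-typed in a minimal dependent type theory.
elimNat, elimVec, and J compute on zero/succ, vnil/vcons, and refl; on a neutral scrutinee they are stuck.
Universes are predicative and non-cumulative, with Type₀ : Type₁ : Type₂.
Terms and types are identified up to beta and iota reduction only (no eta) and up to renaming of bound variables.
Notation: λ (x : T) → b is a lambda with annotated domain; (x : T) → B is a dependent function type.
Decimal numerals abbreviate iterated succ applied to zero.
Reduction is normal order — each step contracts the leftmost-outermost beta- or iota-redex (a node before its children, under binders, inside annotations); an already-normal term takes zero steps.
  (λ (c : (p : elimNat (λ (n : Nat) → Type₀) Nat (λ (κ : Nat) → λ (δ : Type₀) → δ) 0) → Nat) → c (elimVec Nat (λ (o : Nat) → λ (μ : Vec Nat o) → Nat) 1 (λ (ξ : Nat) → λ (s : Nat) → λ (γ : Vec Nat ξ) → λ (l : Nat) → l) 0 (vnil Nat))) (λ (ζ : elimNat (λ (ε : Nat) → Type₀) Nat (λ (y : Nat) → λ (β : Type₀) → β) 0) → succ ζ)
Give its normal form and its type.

resulting normal form:
  2
the term's type:
  Nat


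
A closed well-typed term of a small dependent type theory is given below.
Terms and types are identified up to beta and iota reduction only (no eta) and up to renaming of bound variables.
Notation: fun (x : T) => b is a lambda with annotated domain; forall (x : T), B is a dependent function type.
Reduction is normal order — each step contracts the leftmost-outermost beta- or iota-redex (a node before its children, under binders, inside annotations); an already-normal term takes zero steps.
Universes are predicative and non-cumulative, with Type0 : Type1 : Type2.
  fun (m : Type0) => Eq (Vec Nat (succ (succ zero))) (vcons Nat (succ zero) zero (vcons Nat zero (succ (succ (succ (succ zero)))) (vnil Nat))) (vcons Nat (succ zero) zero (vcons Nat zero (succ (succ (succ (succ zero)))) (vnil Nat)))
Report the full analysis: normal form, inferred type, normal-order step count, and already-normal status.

resulting normal form:
  fun (m : Type0) => Eq (Vec Nat (succ (succ zero))) (vcons Nat (succ zero) zero (vcons Nat zero (succ (succ (succ (succ zero)))) (vnil Nat))) (vcons Nat (succ zero) zero (vcons Nat zero (succ (succ (succ (succ zero)))) (vnil Nat)))
inferred type:
  forall (m : Type0), Type0
steps to reach normal form (normal order): 0
already normal: yes


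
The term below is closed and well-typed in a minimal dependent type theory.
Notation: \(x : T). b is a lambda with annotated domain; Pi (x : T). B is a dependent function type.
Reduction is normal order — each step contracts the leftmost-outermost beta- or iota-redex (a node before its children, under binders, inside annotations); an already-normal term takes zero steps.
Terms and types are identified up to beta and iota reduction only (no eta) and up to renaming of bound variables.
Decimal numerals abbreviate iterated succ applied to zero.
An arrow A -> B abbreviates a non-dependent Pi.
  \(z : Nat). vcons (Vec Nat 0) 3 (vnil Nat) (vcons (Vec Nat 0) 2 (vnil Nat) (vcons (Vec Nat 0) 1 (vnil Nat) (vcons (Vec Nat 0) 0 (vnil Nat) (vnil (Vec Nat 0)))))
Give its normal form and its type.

resulting normal form:
  \(z : Nat). vcons (Vec Nat 0) 3 (vnil Nat) (vcons (Vec Nat 0) 2 (vnil Nat) (vcons (Vec Nat 0) 1 (vnil Nat) (vcons (Vec Nat 0) 0 (vnil Nat) (vnil (Vec Nat 0)))))
inferred type:
  Nat -> Vec (Vec Nat 0) 4


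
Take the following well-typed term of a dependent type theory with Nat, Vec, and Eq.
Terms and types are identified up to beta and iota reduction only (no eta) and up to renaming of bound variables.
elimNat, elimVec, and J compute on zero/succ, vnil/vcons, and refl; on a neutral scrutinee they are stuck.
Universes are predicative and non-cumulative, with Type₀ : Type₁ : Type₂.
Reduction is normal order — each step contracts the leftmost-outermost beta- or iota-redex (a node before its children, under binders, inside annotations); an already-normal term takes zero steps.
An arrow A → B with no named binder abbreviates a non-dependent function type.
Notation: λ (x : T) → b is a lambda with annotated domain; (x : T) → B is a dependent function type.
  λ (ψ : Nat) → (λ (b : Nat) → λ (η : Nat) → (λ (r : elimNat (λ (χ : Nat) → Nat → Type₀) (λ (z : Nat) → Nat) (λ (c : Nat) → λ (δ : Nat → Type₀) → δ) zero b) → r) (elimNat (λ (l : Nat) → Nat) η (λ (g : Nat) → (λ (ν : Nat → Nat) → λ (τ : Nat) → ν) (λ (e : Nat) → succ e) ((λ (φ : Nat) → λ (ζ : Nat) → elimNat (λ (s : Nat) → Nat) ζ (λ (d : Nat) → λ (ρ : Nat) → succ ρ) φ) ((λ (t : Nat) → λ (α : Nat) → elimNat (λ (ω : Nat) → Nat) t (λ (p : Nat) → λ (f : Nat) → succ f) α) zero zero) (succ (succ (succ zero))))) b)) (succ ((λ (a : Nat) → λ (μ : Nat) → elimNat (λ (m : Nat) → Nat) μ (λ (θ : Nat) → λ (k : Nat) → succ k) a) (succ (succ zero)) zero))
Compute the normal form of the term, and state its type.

normal form:
  λ (ψ : Nat) → λ (b : Nat) → succ (succ (succ b))
type:
  Nat → Nat → Nat


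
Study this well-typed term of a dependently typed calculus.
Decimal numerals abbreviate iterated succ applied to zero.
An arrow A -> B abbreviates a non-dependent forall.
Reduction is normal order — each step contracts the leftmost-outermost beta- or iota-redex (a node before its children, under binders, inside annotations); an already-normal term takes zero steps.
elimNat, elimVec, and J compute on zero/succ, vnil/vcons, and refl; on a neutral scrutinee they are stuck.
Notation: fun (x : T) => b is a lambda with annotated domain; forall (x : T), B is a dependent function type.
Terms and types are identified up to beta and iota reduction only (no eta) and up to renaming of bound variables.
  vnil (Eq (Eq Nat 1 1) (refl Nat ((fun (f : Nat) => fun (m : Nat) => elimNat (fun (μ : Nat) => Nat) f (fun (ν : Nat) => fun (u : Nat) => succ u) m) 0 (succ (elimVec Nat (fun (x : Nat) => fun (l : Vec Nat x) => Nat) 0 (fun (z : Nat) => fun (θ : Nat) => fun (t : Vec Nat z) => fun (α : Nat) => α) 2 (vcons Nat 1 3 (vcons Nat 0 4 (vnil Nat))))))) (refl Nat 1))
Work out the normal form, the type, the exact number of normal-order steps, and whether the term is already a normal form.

resulting normal form:
  vnil (Eq (Eq Nat 1 1) (refl Nat 1) (refl Nat 1))
the term's type:
  Vec (Eq (Eq Nat 1 1) (refl Nat 1) (refl Nat 1)) 0
normal-order step count: 17
term was already normal: no
first redex: a beta-redex


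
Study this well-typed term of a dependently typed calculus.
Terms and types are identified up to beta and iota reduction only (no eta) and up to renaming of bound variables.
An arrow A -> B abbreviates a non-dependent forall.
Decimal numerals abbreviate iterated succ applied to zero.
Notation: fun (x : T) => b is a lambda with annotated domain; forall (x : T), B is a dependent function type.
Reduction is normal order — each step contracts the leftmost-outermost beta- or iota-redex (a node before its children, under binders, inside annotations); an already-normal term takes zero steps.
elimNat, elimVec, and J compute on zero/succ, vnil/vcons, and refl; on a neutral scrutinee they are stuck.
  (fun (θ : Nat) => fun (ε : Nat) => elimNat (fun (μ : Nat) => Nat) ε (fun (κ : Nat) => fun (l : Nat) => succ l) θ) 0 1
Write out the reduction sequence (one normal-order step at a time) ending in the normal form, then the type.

normal-order reduction:
  (fun (θ : Nat) => fun (ε : Nat) => elimNat (fun (μ : Nat) => Nat) ε (fun (κ : Nat) => fun (l : Nat) => succ l) θ) 0 1
  ~> (fun (θ : Nat) => elimNat (fun (ε : Nat) => Nat) θ (fun (μ : Nat) => fun (κ : Nat) => succ κ) 0) 1
  ~> elimNat (fun (θ : Nat) => Nat) 1 (fun (ε : Nat) => fun (μ : Nat) => succ μ) 0
  ~> 1
the term's type:
  Nat


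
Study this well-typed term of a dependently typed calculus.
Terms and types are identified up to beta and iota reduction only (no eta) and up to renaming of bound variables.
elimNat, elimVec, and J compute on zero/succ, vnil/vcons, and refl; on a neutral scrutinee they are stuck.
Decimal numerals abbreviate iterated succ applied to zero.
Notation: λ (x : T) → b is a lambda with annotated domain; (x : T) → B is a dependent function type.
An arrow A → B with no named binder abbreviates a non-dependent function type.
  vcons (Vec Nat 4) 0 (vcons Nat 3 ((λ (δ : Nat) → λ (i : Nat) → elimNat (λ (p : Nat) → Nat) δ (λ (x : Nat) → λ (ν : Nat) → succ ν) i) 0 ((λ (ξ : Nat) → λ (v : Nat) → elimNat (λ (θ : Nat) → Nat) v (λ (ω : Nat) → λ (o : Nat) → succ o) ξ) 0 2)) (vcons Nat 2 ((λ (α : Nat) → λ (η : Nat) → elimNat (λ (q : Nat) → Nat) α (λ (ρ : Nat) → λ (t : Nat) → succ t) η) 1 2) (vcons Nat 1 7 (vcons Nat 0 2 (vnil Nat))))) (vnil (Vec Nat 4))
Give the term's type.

the term's type:
  Vec (Vec Nat 4) 1


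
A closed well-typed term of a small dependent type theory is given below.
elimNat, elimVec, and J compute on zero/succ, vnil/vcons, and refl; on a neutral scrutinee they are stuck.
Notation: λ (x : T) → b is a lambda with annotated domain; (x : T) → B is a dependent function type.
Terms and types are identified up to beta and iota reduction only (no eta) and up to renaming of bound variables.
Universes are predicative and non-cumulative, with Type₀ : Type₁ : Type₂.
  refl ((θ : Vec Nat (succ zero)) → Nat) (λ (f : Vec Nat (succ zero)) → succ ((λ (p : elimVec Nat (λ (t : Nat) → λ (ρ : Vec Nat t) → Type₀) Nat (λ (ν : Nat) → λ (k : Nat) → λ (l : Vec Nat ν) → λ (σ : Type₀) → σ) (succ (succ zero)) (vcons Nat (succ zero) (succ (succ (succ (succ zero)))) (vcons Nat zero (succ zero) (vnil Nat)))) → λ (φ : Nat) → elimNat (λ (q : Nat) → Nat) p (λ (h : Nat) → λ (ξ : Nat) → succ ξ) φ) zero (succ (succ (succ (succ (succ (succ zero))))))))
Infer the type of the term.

type:
  Eq ((θ : Vec Nat (succ zero)) → Nat) (λ (f : Vec Nat (succ zero)) → succ (succ (succ (succ (succ (succ (succ zero))))))) (λ (p : Vec Nat (succ zero)) → succ (succ (succ (succ (succ (succ (succ zero)))))))


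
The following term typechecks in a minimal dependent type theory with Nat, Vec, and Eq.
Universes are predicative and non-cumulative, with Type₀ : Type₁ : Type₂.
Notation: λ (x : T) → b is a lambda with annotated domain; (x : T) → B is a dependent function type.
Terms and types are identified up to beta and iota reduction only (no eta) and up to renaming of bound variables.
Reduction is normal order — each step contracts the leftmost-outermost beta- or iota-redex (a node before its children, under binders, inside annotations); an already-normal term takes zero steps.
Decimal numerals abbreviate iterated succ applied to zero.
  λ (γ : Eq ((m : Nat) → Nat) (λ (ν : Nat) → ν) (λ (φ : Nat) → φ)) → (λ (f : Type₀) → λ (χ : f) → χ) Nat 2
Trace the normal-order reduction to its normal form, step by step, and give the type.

reduction (normal order):
  λ (γ : Eq ((m : Nat) → Nat) (λ (ν : Nat) → ν) (λ (φ : Nat) → φ)) → (λ (f : Type₀) → λ (χ : f) → χ) Nat 2
  ~> λ (γ : Eq ((m : Nat) → Nat) (λ (ν : Nat) → ν) (λ (φ : Nat) → φ)) → (λ (f : Nat) → f) 2
  ~> λ (γ : Eq ((m : Nat) → Nat) (λ (ν : Nat) → ν) (λ (φ : Nat) → φ)) → 2
the term's type:
  (γ : Eq ((m : Nat) → Nat) (λ (ν : Nat) → ν) (λ (φ : Nat) → φ)) → Nat


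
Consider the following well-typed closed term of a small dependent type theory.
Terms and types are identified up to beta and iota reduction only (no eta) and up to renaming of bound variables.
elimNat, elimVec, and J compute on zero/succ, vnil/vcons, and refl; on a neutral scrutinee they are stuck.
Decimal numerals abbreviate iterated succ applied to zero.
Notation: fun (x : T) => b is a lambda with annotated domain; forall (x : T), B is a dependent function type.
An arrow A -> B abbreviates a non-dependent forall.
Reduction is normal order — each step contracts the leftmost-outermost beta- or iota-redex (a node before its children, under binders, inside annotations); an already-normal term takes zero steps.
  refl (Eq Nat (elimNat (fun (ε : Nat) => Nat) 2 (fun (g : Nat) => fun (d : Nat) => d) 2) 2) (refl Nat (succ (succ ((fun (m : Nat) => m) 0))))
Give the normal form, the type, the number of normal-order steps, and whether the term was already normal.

resulting normal form:
  refl (Eq Nat 2 2) (refl Nat 2)
the term's type:
  Eq (Eq Nat 2 2) (refl Nat 2) (refl Nat 2)
steps to reach normal form (normal order): 8
term was already normal: no
first contracted redex: an elimNat iota-redex


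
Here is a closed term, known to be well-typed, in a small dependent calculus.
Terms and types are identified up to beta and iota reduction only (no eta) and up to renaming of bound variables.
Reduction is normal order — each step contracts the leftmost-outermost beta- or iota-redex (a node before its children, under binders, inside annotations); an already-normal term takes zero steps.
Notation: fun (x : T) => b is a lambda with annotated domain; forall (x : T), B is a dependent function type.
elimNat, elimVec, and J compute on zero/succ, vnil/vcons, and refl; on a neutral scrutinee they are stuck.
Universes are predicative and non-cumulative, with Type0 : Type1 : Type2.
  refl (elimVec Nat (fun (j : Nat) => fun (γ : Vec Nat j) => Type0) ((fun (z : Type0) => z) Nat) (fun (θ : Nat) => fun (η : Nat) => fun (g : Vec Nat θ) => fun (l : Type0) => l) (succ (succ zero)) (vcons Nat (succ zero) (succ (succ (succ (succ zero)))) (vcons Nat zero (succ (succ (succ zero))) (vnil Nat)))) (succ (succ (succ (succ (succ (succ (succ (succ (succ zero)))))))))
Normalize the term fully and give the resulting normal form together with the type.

normal form:
  refl Nat (succ (succ (succ (succ (succ (succ (succ (succ (succ zero)))))))))
inferred type:
  Eq Nat (succ (succ (succ (succ (succ (succ (succ (succ (succ zero))))))))) (succ (succ (succ (succ (succ (succ (succ (succ (succ zero)))))))))


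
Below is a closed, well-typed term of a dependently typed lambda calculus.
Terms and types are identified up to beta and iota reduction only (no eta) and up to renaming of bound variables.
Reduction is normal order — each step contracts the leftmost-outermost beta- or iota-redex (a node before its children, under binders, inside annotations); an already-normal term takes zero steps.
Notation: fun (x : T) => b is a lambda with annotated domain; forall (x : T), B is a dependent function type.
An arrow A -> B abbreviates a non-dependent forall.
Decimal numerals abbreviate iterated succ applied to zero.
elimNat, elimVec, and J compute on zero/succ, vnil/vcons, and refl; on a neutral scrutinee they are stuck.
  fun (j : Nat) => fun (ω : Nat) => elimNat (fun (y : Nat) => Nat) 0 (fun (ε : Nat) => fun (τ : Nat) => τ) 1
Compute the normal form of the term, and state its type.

resulting normal form:
  fun (j : Nat) => fun (ω : Nat) => 0
inferred type:
  Nat -> Nat -> Nat
observation: 4 normal-order steps normalize the term, beginning with an elimNat iota-redex.


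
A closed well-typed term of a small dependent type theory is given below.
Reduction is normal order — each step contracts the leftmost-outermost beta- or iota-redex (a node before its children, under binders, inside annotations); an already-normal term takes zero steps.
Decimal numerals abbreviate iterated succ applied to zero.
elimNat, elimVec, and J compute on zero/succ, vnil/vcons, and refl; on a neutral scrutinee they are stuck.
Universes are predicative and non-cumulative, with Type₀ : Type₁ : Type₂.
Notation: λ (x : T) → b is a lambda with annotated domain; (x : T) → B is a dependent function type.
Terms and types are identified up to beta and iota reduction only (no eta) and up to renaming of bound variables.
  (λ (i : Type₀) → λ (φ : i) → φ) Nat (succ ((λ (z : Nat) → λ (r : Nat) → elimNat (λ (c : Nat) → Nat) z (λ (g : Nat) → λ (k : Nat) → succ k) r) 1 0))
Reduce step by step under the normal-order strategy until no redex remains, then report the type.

reduction (normal order):
  (λ (i : Type₀) → λ (φ : i) → φ) Nat (succ ((λ (z : Nat) → λ (r : Nat) → elimNat (λ (c : Nat) → Nat) z (λ (g : Nat) → λ (k : Nat) → succ k) r) 1 0))
  ~> (λ (i : Nat) → i) (succ ((λ (φ : Nat) → λ (z : Nat) → elimNat (λ (r : Nat) → Nat) φ (λ (c : Nat) → λ (g : Nat) → succ g) z) 1 0))
  ~> succ ((λ (i : Nat) → λ (φ : Nat) → elimNat (λ (z : Nat) → Nat) i (λ (r : Nat) → λ (c : Nat) → succ c) φ) 1 0)
  ~> succ ((λ (i : Nat) → elimNat (λ (φ : Nat) → Nat) 1 (λ (z : Nat) → λ (r : Nat) → succ r) i) 0)
  ~> succ (elimNat (λ (i : Nat) → Nat) 1 (λ (φ : Nat) → λ (z : Nat) → succ z) 0)
  ~> 2
type:
  Nat


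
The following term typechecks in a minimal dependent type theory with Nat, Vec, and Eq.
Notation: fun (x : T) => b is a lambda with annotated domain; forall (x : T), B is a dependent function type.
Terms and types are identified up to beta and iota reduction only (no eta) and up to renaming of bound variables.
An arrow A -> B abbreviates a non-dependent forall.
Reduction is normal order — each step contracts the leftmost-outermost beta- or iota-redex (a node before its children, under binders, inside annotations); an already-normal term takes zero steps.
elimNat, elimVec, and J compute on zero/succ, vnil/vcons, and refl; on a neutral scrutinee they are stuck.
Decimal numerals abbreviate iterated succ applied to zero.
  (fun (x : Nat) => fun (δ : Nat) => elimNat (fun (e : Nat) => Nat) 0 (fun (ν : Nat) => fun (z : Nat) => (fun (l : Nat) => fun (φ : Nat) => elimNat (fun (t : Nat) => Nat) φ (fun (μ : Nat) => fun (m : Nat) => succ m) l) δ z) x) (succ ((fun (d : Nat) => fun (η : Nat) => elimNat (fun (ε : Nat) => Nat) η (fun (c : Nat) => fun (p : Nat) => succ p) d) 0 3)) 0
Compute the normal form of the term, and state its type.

reduced normal form:
  0
inferred type:
  Nat
observation: the leftmost-outermost redex is a beta-redex, and normalization takes 24 steps.


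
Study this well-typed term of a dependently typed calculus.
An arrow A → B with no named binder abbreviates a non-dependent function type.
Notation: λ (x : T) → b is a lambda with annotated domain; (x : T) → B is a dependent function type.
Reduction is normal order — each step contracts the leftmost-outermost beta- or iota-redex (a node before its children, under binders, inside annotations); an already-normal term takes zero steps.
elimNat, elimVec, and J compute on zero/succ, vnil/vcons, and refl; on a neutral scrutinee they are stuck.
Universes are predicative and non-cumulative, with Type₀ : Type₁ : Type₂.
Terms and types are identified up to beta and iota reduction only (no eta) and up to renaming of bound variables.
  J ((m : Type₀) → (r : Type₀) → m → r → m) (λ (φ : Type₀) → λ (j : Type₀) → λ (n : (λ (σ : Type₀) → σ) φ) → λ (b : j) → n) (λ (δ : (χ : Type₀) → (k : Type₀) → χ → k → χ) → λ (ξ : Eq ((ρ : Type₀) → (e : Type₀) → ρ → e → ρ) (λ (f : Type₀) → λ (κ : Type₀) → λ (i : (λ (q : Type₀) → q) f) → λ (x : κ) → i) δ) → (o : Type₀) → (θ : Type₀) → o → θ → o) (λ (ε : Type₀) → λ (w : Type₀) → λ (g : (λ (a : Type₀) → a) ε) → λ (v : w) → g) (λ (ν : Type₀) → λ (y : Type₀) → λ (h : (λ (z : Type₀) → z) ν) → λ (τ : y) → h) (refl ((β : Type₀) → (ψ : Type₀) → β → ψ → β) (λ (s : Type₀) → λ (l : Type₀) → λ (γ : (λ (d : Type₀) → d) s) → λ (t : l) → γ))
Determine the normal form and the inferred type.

resulting normal form:
  λ (m : Type₀) → λ (r : Type₀) → λ (φ : m) → λ (j : r) → φ
inferred type:
  (m : Type₀) → (r : Type₀) → m → r → m


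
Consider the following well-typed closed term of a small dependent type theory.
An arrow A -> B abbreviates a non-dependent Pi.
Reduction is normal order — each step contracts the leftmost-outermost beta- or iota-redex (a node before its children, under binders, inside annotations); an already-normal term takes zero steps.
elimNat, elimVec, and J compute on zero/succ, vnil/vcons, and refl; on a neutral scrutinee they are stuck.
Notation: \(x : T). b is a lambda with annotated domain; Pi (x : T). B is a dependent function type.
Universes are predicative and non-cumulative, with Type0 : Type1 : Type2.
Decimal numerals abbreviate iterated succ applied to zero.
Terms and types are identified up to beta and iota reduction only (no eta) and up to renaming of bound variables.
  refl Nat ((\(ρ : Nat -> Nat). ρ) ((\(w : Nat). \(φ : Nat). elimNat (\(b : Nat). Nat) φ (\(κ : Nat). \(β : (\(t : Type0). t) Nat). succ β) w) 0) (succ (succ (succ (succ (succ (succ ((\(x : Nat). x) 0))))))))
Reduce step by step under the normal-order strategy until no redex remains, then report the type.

normal-order reduction:
  refl Nat ((\(ρ : Nat -> Nat). ρ) ((\(w : Nat). \(φ : Nat). elimNat (\(b : Nat). Nat) φ (\(κ : Nat). \(β : (\(t : Type0). t) Nat). succ β) w) 0) (succ (succ (succ (succ (succ (succ ((\(x : Nat). x) 0))))))))
  ~> refl Nat ((\(ρ : Nat). \(w : Nat). elimNat (\(φ : Nat). Nat) w (\(b : Nat). \(κ : (\(β : Type0). β) Nat). succ κ) ρ) 0 (succ (succ (succ (succ (succ (succ ((\(t : Nat). t) 0))))))))
  ~> refl Nat ((\(ρ : Nat). elimNat (\(w : Nat). Nat) ρ (\(φ : Nat). \(b : (\(κ : Type0). κ) Nat). succ b) 0) (succ (succ (succ (succ (succ (succ ((\(β : Nat). β) 0))))))))
  ~> refl Nat (elimNat (\(ρ : Nat). Nat) (succ (succ (succ (succ (succ (succ ((\(w : Nat). w) 0))))))) (\(φ : Nat). \(b : (\(κ : Type0). κ) Nat). succ b) 0)
  ~> refl Nat (succ (succ (succ (succ (succ (succ ((\(ρ : Nat). ρ) 0)))))))
  ~> refl Nat 6
inferred type:
  Eq Nat 6 6
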